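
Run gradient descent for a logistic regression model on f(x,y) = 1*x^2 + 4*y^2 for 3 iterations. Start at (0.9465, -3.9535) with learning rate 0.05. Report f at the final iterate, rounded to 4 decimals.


Gradient descent on f(x,y) = 1*x^2 + 4*y^2.
Starting point: (0.9465, -3.9535), alpha = 0.05
Step 1: grad_x = 2*1*0.9465 = 1.893, grad_y = 2*4*-3.9535 = -31.628
  x_1 = 0.9465 - 0.05*1.893 = 0.8519
  y_1 = -3.9535 - 0.05*-31.628 = -2.3721
Step 2: grad_x = 2*1*0.8519 = 1.7037, grad_y = 2*4*-2.3721 = -18.9768
  x_2 = 0.8519 - 0.05*1.7037 = 0.7667
  y_2 = -2.3721 - 0.05*-18.9768 = -1.4233
Step 3: grad_x = 2*1*0.7667 = 1.5333, grad_y = 2*4*-1.4233 = -11.3861
  x_3 = 0.7667 - 0.05*1.5333 = 0.69
  y_3 = -1.4233 - 0.05*-11.3861 = -0.854
f(0.69, -0.854) = 1*0.69^2 + 4*(-0.854)^2 = 3.3931


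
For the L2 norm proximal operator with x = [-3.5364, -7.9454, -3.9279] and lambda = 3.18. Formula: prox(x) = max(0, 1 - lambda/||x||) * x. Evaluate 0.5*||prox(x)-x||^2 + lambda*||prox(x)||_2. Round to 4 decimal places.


Step 1: Compute ||x||.
||x|| = 9.5427
Step 2: Compute scaling factor.
scale = max(0, 1 - 3.18/9.5427) = 0.6668
Step 3: prox(x) = [-2.3579, -5.2977, -2.619]
||prox(x)|| = 6.3627
Step 4: Proximal objective.
0.5*||prox-x||^2 = 5.0562
lambda*||prox|| = 20.2334
Total = 25.2897


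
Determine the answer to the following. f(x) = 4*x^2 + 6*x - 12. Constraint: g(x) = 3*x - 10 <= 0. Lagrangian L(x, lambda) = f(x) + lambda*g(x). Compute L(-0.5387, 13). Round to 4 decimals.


Step 1: Evaluate f(x).
f(-0.5387) = 4*(-0.5387)^2 + 6*(-0.5387) - 12 = -14.0714
Step 2: Evaluate g(x).
g(-0.5387) = 3*-0.5387 - 10 = -11.6161
Step 3: Compute Lagrangian.
L = -14.0714 + 13*-11.6161 = -165.0807


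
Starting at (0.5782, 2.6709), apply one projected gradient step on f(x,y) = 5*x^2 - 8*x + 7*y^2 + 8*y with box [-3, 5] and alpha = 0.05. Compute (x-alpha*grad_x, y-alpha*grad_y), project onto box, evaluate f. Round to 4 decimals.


Step 1: Compute gradient at (0.5782, 2.6709).
grad_x = 2*5*0.5782 - 8 = -2.218
grad_y = 2*7*2.6709 + 8 = 45.3926
Step 2: Gradient step.
x_raw = 0.5782 - 0.05*-2.218 = 0.6891
y_raw = 2.6709 - 0.05*45.3926 = 0.4013
Step 3: Project onto [-3, 5].
x_proj = clip(0.6891) = 0.6891
y_proj = clip(0.4013) = 0.4013
Step 4: Evaluate f.
f(0.6891, 0.4013) = 1.1988


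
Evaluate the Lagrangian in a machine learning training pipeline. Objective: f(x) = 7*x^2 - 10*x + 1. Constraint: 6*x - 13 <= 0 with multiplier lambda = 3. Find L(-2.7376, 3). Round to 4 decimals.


Step 1: Evaluate f(x).
f(-2.7376) = 7*(-2.7376)^2 - 10*(-2.7376) + 1 = 80.8372
Step 2: Evaluate g(x).
g(-2.7376) = 6*-2.7376 - 13 = -29.4256
Step 3: Compute Lagrangian.
L = 80.8372 + 3*-29.4256 = -7.4396


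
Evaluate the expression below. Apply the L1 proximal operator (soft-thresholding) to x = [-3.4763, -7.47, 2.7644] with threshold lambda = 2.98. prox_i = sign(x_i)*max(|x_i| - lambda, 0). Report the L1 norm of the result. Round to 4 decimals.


Soft-thresholding with lambda = 2.98:
prox(-3.4763) = sign(-3.4763)*max(|-3.4763| - 2.98, 0) = -0.4963
prox(-7.47) = sign(-7.47)*max(|-7.47| - 2.98, 0) = -4.49
prox(2.7644) = sign(2.7644)*max(|2.7644| - 2.98, 0) = 0.0
prox(x) = [-0.4963, -4.49, 0.0]
||prox(x)||_1 = 0.4963 + 4.49 + 0.0 = 4.9863


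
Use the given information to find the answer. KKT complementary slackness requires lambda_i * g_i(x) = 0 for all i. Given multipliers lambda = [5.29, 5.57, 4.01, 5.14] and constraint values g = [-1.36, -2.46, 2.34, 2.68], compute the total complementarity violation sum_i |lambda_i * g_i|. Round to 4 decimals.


KKT complementary slackness check:
lambda_1 * g_1 = 5.29 * -1.36 = -7.1944
lambda_2 * g_2 = 5.57 * -2.46 = -13.7022
lambda_3 * g_3 = 4.01 * 2.34 = 9.3834
lambda_4 * g_4 = 5.14 * 2.68 = 13.7752
Total violation = 7.1944 + 13.7022 + 9.3834 + 13.7752 = 44.0552


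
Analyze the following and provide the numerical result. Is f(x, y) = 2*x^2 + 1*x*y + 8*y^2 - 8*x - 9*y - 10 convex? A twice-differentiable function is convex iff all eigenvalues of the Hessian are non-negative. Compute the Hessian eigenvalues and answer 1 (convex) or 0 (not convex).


The Hessian of f(x,y) = 2*x^2 + 1*x*y + 8*y^2 - 8*x - 9*y - 10 is:
H = [[4, 1], [1, 16]]
Trace = 4 + 16 = 20
Determinant = 4*16 - (1)^2 = 63
Discriminant = (20)^2 - 4*63 = 148.0
Eigenvalues: lambda_1 = 3.9172, lambda_2 = 16.0828
The function is convex.

1


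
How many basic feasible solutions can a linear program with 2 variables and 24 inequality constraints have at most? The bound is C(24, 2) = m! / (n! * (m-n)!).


Each vertex corresponds to some choice of n active constraints out of m, so the number of vertices is at most C(m, n) = m! / (n!(m-n)!).
m = 24, n = 2
Numerator: 24 * 23
Denominator: 2! = 2
C(24, 2) = 276


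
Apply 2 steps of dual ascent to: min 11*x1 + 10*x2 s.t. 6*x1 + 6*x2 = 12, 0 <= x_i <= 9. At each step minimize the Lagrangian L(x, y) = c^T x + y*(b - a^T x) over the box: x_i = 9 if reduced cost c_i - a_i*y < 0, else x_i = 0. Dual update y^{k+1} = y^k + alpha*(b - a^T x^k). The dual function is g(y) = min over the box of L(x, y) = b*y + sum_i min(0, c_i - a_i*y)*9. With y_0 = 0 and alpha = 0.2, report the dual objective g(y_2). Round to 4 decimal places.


Dual ascent for LP: min 11*x1 + 10*x2, 6*x1 + 6*x2 = 12, 0 <= x_i <= 9
Step 1: y^k = 0.0, reduced costs: (11.0, 10.0)
  x^k = (0.0, 0.0), subgradient = b - a^T x = 12.0
  y^{k+1} = 0.0 + 0.2*12.0 = 2.4
Step 2: y^k = 2.4, reduced costs: (-3.4, -4.4)
  x^k = (9.0, 9.0), subgradient = b - a^T x = -96.0
  y^{k+1} = 2.4 + 0.2*-96.0 = -16.8
Dual objective at y_2 = -16.8: reduced costs (111.8, 110.8), box minimizer x = (0.0, 0.0)
g(y_2) = b*y + (c1 - a1*y)*x1 + (c2 - a2*y)*x2 = 12*(-16.8) + 111.8*0.0 + 110.8*0.0 = -201.6 + 0.0 + 0.0 = -201.6


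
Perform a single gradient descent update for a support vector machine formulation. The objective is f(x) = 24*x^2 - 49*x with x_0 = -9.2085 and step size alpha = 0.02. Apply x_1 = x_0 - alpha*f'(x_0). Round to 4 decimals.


We compute the gradient at x_0 and apply the update.
f'(x) = 48*x - 49
f'(-9.2085) = 48*-9.2085 - 49 = -491.008
x_1 = -9.2085 - 0.02*-491.008 = 0.6117


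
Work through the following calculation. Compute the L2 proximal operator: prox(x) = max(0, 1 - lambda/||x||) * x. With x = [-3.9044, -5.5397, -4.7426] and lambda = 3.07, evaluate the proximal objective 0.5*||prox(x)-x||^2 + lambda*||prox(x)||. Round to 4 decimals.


Step 1: Compute ||x||.
||x|| = 8.2719
Step 2: Compute scaling factor.
scale = max(0, 1 - 3.07/8.2719) = 0.6289
Step 3: prox(x) = [-2.4553, -3.4837, -2.9825]
||prox(x)|| = 5.2019
Step 4: Proximal objective.
0.5*||prox-x||^2 = 4.7125
lambda*||prox|| = 15.9698
Total = 20.6824


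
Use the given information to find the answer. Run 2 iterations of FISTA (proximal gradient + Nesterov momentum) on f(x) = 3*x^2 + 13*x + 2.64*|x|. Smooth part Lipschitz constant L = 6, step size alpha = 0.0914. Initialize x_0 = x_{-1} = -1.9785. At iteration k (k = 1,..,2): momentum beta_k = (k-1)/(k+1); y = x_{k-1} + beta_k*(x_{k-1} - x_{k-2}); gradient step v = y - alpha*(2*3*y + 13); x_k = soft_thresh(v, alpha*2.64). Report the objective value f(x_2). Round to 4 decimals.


FISTA on f(x) = 3*x^2 + 13*x + 2.64*|x|
L = 6, alpha = 0.0914
Iteration 1: beta = 0.0, y = -1.9785 + 0.0*(-1.9785 + 1.9785) = -1.9785
  grad(y) = 1.129, v = y - alpha*grad = -2.0817
  prox(v) = soft_thresh(-2.0817, 0.2413) = -1.8404
Iteration 2: beta = 0.3333, y = -1.8404 + 0.3333*(-1.8404 + 1.9785) = -1.7944
  grad(y) = 2.2338, v = y - alpha*grad = -1.9985
  prox(v) = soft_thresh(-1.9985, 0.2413) = -1.7572
f(x_2) = 3*(-1.7572)^2 + 13*(-1.7572) + 2.64*|-1.7572| = -8.9413


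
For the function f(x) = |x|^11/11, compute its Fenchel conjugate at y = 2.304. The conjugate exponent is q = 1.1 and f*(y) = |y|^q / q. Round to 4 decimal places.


The conjugate exponent q satisfies 1/p + 1/q = 1.
p = 11, so q = 11/(11 - 1) = 1.1
|y|^q = 2.304^1.1 = 2.5046
f*(2.304) = 2.5046 / 1.1 = 2.2769


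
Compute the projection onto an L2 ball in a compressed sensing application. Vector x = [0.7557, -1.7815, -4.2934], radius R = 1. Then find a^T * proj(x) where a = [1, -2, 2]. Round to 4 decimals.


Step 1: Compute ||x|| (intermediates to 6 decimals).
||x|| = sqrt(0.7557^2 + (-1.7815)^2 + (-4.2934)^2) = 4.709364
Step 2: Project.
Since ||x|| > R, scale = R/||x|| = 1/4.709364 = 0.212343, proj(x) = scale * x
proj(x) = [0.160468, -0.378289, -0.911673]
Step 3: Dot product.
a^T * proj(x) = 1*0.160468 - 2*(-0.378289) + 2*(-0.911673) = -0.9063


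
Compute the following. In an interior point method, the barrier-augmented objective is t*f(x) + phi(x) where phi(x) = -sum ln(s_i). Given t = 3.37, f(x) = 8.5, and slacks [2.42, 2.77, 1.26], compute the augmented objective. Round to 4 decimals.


Step 1: Compute log-barrier.
ln values: [0.8838, 1.0188, 0.2311]
phi = -(0.8838 + 1.0188 + 0.2311) = -2.1337
Step 2: Compute augmented objective.
t*f(x) = 3.37*8.5 = 28.645
Total = 28.645 - 2.1337 = 26.5113


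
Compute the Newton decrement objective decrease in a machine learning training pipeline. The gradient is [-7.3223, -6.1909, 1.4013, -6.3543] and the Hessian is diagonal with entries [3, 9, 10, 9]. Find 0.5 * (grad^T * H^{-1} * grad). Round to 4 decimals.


Step 1: H is diagonal, so H^(-1) * g = [-2.4408, -0.6879, 0.1401, -0.706].
Step 2: g^T H^(-1) g = sum_i g_i^2 / H_ii
  = (-7.3223)^2/3 + (-6.1909)^2/9 + (1.4013)^2/10 + (-6.3543)^2/9
  = 17.872 + 4.2586 + 0.1964 + 4.4863 = 26.8133
Step 3: Objective decrease = 0.5 * g^T H^(-1) g = 13.4067


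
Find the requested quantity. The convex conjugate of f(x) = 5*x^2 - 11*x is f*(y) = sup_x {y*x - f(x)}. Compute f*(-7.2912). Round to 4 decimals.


f*(y) = sup_x {y*x - a*x^2 - b*x} = sup_x {(y-b)*x - a*x^2}
FOC: (y - b) - 2a*x = 0 => x* = (y - b)/(2a)
x* = (-7.2912 + 11)/(2*5) = 0.3709
f*(-7.2912) = (y-b)^2/(4a) = (-7.2912 + 11)^2/(4*5)
= 13.7552/20 = 0.6878


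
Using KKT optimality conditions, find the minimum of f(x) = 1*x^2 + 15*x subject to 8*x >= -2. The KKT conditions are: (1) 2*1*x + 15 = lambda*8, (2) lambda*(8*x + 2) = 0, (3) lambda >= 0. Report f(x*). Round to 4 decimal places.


Step 1: Try lambda = 0 (constraint inactive).
x_unc = -15/(2*1) = -7.5
Check: 8*-7.5 = -60.0 < -2 -- violated!
Step 2: Constraint must be active: 8*x = -2
x* = -2/8 = -0.25
lambda = (2*1*(-0.25) + 15)/8 = 1.8125
Step 3: Compute optimal value.
f(x*) = 1*(-0.25)^2 + 15*(-0.25) = -3.6875


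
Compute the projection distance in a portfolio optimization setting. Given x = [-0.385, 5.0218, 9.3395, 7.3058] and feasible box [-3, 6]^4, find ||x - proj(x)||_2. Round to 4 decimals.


Project each component onto [-3, 6].
clip(-0.385) = -0.385, clip(5.0218) = 5.0218, clip(9.3395) = 6.0, clip(7.3058) = 6.0
Projection = [-0.385, 5.0218, 6.0, 6.0]
Squared diffs: [0.0, 0.0, 11.1523, 1.7051]
Distance = sqrt(12.8574) = 3.5857


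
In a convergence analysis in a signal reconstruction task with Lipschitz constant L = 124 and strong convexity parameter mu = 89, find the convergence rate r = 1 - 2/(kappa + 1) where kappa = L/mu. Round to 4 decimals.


Step 1: Compute the condition number.
kappa = L/mu = 124/89 = 1.3933
Step 2: Compute the convergence rate.
r = 1 - 2/(kappa + 1) = 1 - 2*mu/(L + mu) = (L - mu)/(L + mu) = 35/213 = 0.1643


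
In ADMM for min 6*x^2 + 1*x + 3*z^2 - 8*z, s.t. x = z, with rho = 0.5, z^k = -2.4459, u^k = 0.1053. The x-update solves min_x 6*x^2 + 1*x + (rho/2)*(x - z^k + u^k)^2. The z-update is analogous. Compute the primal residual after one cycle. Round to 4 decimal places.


ADMM iteration with rho = 0.5, z^k = -2.4459, u^k = 0.1053
Step 1: x-update.
Minimize 6*x^2 + 1*x + (0.5/2)*(x + 2.4459 + 0.1053)^2
FOC: (2*6 + 0.5)*x = -1 + 0.5*(-2.4459 - 0.1053)
x^{k+1} = -0.182
Step 2: z-update.
Minimize 3*z^2 - 8*z + (0.5/2)*(-0.182 - z + 0.1053)^2
FOC: (2*3 + 0.5)*z = 8 + 0.5*(-0.182 + 0.1053)
z^{k+1} = 1.2249
Step 3: u-update.
u^{k+1} = 0.1053 - 0.182 - 1.2249 = -1.3016
Step 4: Primal residual = |-0.182 - 1.2249| = 1.4069


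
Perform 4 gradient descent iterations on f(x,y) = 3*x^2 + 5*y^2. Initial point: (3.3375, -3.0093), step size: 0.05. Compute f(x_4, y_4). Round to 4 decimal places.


Gradient descent on f(x,y) = 3*x^2 + 5*y^2.
Starting point: (3.3375, -3.0093), alpha = 0.05
Step 1: grad_x = 2*3*3.3375 = 20.025, grad_y = 2*5*-3.0093 = -30.093
  x_1 = 3.3375 - 0.05*20.025 = 2.3363
  y_1 = -3.0093 - 0.05*-30.093 = -1.5047
Step 2: grad_x = 2*3*2.3363 = 14.0175, grad_y = 2*5*-1.5047 = -15.0465
  x_2 = 2.3363 - 0.05*14.0175 = 1.6354
  y_2 = -1.5047 - 0.05*-15.0465 = -0.7523
Step 3: grad_x = 2*3*1.6354 = 9.8123, grad_y = 2*5*-0.7523 = -7.5233
  x_3 = 1.6354 - 0.05*9.8123 = 1.1448
  y_3 = -0.7523 - 0.05*-7.5233 = -0.3762
Step 4: grad_x = 2*3*1.1448 = 6.8686, grad_y = 2*5*-0.3762 = -3.7616
  x_4 = 1.1448 - 0.05*6.8686 = 0.8013
  y_4 = -0.3762 - 0.05*-3.7616 = -0.1881
f(0.8013, -0.1881) = 3*0.8013^2 + 5*(-0.1881)^2 = 2.1033


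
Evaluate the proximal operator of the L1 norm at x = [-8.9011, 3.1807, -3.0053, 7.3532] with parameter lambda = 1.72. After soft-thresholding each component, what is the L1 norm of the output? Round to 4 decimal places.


Soft-thresholding with lambda = 1.72:
prox(-8.9011) = sign(-8.9011)*max(|-8.9011| - 1.72, 0) = -7.1811
prox(3.1807) = sign(3.1807)*max(|3.1807| - 1.72, 0) = 1.4607
prox(-3.0053) = sign(-3.0053)*max(|-3.0053| - 1.72, 0) = -1.2853
prox(7.3532) = sign(7.3532)*max(|7.3532| - 1.72, 0) = 5.6332
prox(x) = [-7.1811, 1.4607, -1.2853, 5.6332]
||prox(x)||_1 = 7.1811 + 1.4607 + 1.2853 + 5.6332 = 15.5603


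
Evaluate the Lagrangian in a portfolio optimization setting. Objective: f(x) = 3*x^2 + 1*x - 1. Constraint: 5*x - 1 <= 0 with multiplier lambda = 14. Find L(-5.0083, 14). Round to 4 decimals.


Step 1: Evaluate f(x).
f(-5.0083) = 3*(-5.0083)^2 + 1*(-5.0083) - 1 = 69.2409
Step 2: Evaluate g(x).
g(-5.0083) = 5*-5.0083 - 1 = -26.0415
Step 3: Compute Lagrangian.
L = 69.2409 + 14*-26.0415 = -295.3401


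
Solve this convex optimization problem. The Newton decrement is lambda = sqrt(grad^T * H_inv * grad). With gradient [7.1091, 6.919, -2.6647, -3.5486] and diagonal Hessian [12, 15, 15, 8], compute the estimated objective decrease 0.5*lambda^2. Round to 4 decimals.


Step 1: H is diagonal, so H^(-1) * g = [0.5924, 0.4613, -0.1776, -0.4436].
Step 2: g^T H^(-1) g = sum_i g_i^2 / H_ii
  = (7.1091)^2/12 + (6.919)^2/15 + (-2.6647)^2/15 + (-3.5486)^2/8
  = 4.2116 + 3.1915 + 0.4734 + 1.5741 = 9.4506
Step 3: Objective decrease = 0.5 * g^T H^(-1) g = 4.7253


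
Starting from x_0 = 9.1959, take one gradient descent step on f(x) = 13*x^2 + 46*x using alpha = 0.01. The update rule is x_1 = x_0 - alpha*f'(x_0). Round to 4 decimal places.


We compute the gradient at x_0 and apply the update.
f'(x) = 26*x + 46
f'(9.1959) = 26*9.1959 + 46 = 285.0934
x_1 = 9.1959 - 0.01*285.0934 = 6.345


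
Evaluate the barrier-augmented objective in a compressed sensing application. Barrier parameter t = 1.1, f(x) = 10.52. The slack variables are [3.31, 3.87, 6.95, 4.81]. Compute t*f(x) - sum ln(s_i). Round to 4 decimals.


Step 1: Compute log-barrier.
ln values: [1.1969, 1.3533, 1.9387, 1.5707]
phi = -(1.1969 + 1.3533 + 1.9387 + 1.5707) = -6.0596
Step 2: Compute augmented objective.
t*f(x) = 1.1*10.52 = 11.572
Total = 11.572 - 6.0596 = 5.5124


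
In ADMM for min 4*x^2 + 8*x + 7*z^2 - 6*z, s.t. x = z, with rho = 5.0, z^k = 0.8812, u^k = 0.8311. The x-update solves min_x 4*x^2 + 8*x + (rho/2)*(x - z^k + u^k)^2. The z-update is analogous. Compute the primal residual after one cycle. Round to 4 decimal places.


ADMM iteration with rho = 5.0, z^k = 0.8812, u^k = 0.8311
Step 1: x-update.
Minimize 4*x^2 + 8*x + (5.0/2)*(x - 0.8812 + 0.8311)^2
FOC: (2*4 + 5.0)*x = -8 + 5.0*(0.8812 - 0.8311)
x^{k+1} = -0.5961
Step 2: z-update.
Minimize 7*z^2 - 6*z + (5.0/2)*(-0.5961 - z + 0.8311)^2
FOC: (2*7 + 5.0)*z = 6 + 5.0*(-0.5961 + 0.8311)
z^{k+1} = 0.3776
Step 3: u-update.
u^{k+1} = 0.8311 - 0.5961 - 0.3776 = -0.1426
Step 4: Primal residual = |-0.5961 - 0.3776| = 0.9737


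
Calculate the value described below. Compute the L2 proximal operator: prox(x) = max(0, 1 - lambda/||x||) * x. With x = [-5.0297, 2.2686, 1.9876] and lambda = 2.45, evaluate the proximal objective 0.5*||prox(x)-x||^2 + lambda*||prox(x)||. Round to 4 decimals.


Step 1: Compute ||x||.
||x|| = 5.8647
Step 2: Compute scaling factor.
scale = max(0, 1 - 2.45/5.8647) = 0.5822
Step 3: prox(x) = [-2.9285, 1.3209, 1.1573]
||prox(x)|| = 3.4147
Step 4: Proximal objective.
0.5*||prox-x||^2 = 3.0013
lambda*||prox|| = 8.366
Total = 11.3673


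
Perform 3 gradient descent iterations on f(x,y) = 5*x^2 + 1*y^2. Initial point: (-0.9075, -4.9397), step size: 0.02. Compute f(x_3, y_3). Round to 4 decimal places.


Gradient descent on f(x,y) = 5*x^2 + 1*y^2.
Starting point: (-0.9075, -4.9397), alpha = 0.02
Step 1: grad_x = 2*5*-0.9075 = -9.075, grad_y = 2*1*-4.9397 = -9.8794
  x_1 = -0.9075 - 0.02*-9.075 = -0.726
  y_1 = -4.9397 - 0.02*-9.8794 = -4.7421
Step 2: grad_x = 2*5*-0.726 = -7.26, grad_y = 2*1*-4.7421 = -9.4842
  x_2 = -0.726 - 0.02*-7.26 = -0.5808
  y_2 = -4.7421 - 0.02*-9.4842 = -4.5524
Step 3: grad_x = 2*5*-0.5808 = -5.808, grad_y = 2*1*-4.5524 = -9.1049
  x_3 = -0.5808 - 0.02*-5.808 = -0.4646
  y_3 = -4.5524 - 0.02*-9.1049 = -4.3703
f(-0.4646, -4.3703) = 5*(-0.4646)^2 + 1*(-4.3703)^2 = 20.1792


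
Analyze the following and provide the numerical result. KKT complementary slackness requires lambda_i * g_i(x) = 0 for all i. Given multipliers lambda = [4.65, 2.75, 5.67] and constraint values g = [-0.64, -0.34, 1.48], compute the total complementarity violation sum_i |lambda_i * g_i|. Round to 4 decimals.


KKT complementary slackness check:
lambda_1 * g_1 = 4.65 * -0.64 = -2.976
lambda_2 * g_2 = 2.75 * -0.34 = -0.935
lambda_3 * g_3 = 5.67 * 1.48 = 8.3916
Total violation = 2.976 + 0.935 + 8.3916 = 12.3026


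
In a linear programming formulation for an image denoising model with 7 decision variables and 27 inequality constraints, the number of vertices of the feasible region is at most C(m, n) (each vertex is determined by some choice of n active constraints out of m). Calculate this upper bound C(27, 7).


Each vertex corresponds to some choice of n active constraints out of m, so the number of vertices is at most C(m, n) = m! / (n!(m-n)!).
m = 27, n = 7
Numerator: 27 * 26 * 25 * 24 * 23 * 22 * 21
Denominator: 7! = 5040
C(27, 7) = 888030


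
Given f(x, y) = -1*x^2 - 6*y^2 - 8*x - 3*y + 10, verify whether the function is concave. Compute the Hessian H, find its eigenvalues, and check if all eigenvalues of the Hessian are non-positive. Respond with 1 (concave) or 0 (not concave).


The Hessian of f(x,y) = -1*x^2 - 6*y^2 - 8*x - 3*y + 10 is:
H = [[-2, 0], [0, -12]]
Trace = -2 - 12 = -14
Determinant = -2*-12 - (0)^2 = 24
Discriminant = (-14)^2 - 4*24 = 100.0
Eigenvalues: lambda_1 = -12.0, lambda_2 = -2.0
The function is concave.

1


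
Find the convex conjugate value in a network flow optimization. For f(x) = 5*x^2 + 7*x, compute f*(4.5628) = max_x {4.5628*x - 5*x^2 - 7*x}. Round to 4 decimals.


f*(y) = sup_x {y*x - a*x^2 - b*x} = sup_x {(y-b)*x - a*x^2}
FOC: (y - b) - 2a*x = 0 => x* = (y - b)/(2a)
x* = (4.5628 - 7)/(2*5) = -0.2437
f*(4.5628) = (y-b)^2/(4a) = (4.5628 - 7)^2/(4*5)
= 5.9399/20 = 0.297


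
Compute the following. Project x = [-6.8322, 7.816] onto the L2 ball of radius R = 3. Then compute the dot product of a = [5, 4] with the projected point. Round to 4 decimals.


Step 1: Compute ||x|| (intermediates to 6 decimals).
||x|| = sqrt((-6.8322)^2 + 7.816^2) = 10.381176
Step 2: Project.
Since ||x|| > R, scale = R/||x|| = 3/10.381176 = 0.288985, proj(x) = scale * x
proj(x) = [-1.974403, 2.258707]
Step 3: Dot product.
a^T * proj(x) = 5*(-1.974403) + 4*2.258707 = -0.8372


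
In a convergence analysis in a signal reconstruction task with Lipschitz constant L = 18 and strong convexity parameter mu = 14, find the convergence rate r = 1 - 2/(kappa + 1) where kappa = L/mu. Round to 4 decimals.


Step 1: Compute the condition number.
kappa = L/mu = 18/14 = 1.2857
Step 2: Compute the convergence rate.
r = 1 - 2/(kappa + 1) = 1 - 2*mu/(L + mu) = (L - mu)/(L + mu) = 4/32 = 0.125


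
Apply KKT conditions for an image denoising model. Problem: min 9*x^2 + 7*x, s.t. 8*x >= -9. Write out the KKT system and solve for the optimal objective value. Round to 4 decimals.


Step 1: Try lambda = 0 (constraint inactive).
Stationarity: 2*9*x + 7 = 0
x* = -7/(2*9) = -7/18 = -0.3889 (rounded; the exact value -7/18 is used below)
Check constraint: 8*-0.3889 = -3.1112 >= -9 -- satisfied.
Step 2: Compute optimal value.
f(x*) = 9*(-7/18)^2 + 7*(-7/18) = -1.3611


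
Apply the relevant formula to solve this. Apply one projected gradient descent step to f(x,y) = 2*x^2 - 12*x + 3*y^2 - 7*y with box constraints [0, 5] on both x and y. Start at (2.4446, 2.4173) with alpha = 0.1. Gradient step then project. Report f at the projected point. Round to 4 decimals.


Step 1: Compute gradient at (2.4446, 2.4173).
grad_x = 2*2*2.4446 - 12 = -2.2216
grad_y = 2*3*2.4173 - 7 = 7.5038
Step 2: Gradient step.
x_raw = 2.4446 - 0.1*-2.2216 = 2.6668
y_raw = 2.4173 - 0.1*7.5038 = 1.6669
Step 3: Project onto [0, 5].
x_proj = clip(2.6668) = 2.6668
y_proj = clip(1.6669) = 1.6669
Step 4: Evaluate f.
f(2.6668, 1.6669) = -21.1105


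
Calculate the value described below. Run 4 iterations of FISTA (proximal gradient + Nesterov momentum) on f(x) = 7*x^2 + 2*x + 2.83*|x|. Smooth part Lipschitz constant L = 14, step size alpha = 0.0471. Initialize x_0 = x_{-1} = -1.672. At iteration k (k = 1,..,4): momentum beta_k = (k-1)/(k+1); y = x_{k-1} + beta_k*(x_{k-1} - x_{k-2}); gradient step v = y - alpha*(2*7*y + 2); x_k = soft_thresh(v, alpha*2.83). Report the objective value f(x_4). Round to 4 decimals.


FISTA on f(x) = 7*x^2 + 2*x + 2.83*|x|
L = 14, alpha = 0.0471
Iteration 1: beta = 0.0, y = -1.672 + 0.0*(-1.672 + 1.672) = -1.672
  grad(y) = -21.408, v = y - alpha*grad = -0.6637
  prox(v) = soft_thresh(-0.6637, 0.1333) = -0.5304
Iteration 2: beta = 0.3333, y = -0.5304 + 0.3333*(-0.5304 + 1.672) = -0.1499
  grad(y) = -0.098, v = y - alpha*grad = -0.1452
  prox(v) = soft_thresh(-0.1452, 0.1333) = -0.0119
Iteration 3: beta = 0.5, y = -0.0119 + 0.5*(-0.0119 + 0.5304) = 0.2473
  grad(y) = 5.4618, v = y - alpha*grad = -0.01
  prox(v) = soft_thresh(-0.01, 0.1333) = 0.0
Iteration 4: beta = 0.6, y = 0.0 + 0.6*(0.0 + 0.0119) = 0.0072
  grad(y) = 2.1004, v = y - alpha*grad = -0.0918
  prox(v) = soft_thresh(-0.0918, 0.1333) = 0.0
f(x_4) = 7*0.0^2 + 2*0.0 + 2.83*|0.0| = 0.0


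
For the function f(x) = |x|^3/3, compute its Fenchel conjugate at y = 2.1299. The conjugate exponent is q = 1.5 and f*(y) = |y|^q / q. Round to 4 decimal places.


The conjugate exponent q satisfies 1/p + 1/q = 1.
p = 3, so q = 3/(3 - 1) = 1.5
|y|^q = 2.1299^1.5 = 3.1084
f*(2.1299) = 3.1084 / 1.5 = 2.0723


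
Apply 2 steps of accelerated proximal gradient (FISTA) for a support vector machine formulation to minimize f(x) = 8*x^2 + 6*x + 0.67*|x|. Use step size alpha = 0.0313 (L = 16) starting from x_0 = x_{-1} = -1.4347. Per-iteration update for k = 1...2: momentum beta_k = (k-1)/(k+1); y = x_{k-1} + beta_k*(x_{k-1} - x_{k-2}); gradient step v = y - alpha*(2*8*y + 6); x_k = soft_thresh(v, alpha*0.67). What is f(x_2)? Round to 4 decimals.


FISTA on f(x) = 8*x^2 + 6*x + 0.67*|x|
L = 16, alpha = 0.0313
Iteration 1: beta = 0.0, y = -1.4347 + 0.0*(-1.4347 + 1.4347) = -1.4347
  grad(y) = -16.9552, v = y - alpha*grad = -0.904
  prox(v) = soft_thresh(-0.904, 0.021) = -0.883
Iteration 2: beta = 0.3333, y = -0.883 + 0.3333*(-0.883 + 1.4347) = -0.6991
  grad(y) = -5.1863, v = y - alpha*grad = -0.5368
  prox(v) = soft_thresh(-0.5368, 0.021) = -0.5158
f(x_2) = 8*(-0.5158)^2 + 6*(-0.5158) + 0.67*|-0.5158| = -0.6207


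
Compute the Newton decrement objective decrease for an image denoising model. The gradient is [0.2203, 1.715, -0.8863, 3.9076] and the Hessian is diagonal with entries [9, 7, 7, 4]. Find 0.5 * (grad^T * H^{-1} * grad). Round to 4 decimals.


Step 1: H is diagonal, so H^(-1) * g = [0.0245, 0.245, -0.1266, 0.9769].
Step 2: g^T H^(-1) g = sum_i g_i^2 / H_ii
  = (0.2203)^2/9 + (1.715)^2/7 + (-0.8863)^2/7 + (3.9076)^2/4
  = 0.0054 + 0.4202 + 0.1122 + 3.8173 = 4.3551
Step 3: Objective decrease = 0.5 * g^T H^(-1) g = 2.1776


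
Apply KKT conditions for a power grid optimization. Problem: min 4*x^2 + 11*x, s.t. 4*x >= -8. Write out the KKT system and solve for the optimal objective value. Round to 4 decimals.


Step 1: Try lambda = 0 (constraint inactive).
Stationarity: 2*4*x + 11 = 0
x* = -11/(2*4) = -1.375
Check constraint: 4*-1.375 = -5.5 >= -8 -- satisfied.
Step 2: Compute optimal value.
f(x*) = 4*(-1.375)^2 + 11*(-1.375) = -7.5625


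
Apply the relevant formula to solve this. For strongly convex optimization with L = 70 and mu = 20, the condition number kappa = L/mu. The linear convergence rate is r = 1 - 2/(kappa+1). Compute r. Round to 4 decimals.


Step 1: Compute the condition number.
kappa = L/mu = 70/20 = 3.5
Step 2: Compute the convergence rate.
r = 1 - 2/(kappa + 1) = 1 - 2*mu/(L + mu) = (L - mu)/(L + mu) = 50/90 = 0.5556


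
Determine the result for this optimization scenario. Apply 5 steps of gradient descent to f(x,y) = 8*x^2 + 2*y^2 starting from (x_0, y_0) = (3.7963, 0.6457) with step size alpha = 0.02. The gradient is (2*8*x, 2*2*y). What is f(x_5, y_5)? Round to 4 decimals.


Gradient descent on f(x,y) = 8*x^2 + 2*y^2.
Starting point: (3.7963, 0.6457), alpha = 0.02
Step 1: grad_x = 2*8*3.7963 = 60.7408, grad_y = 2*2*0.6457 = 2.5828
  x_1 = 3.7963 - 0.02*60.7408 = 2.5815
  y_1 = 0.6457 - 0.02*2.5828 = 0.594
Step 2: grad_x = 2*8*2.5815 = 41.3037, grad_y = 2*2*0.594 = 2.3762
  x_2 = 2.5815 - 0.02*41.3037 = 1.7554
  y_2 = 0.594 - 0.02*2.3762 = 0.5465
Step 3: grad_x = 2*8*1.7554 = 28.0865, grad_y = 2*2*0.5465 = 2.1861
  x_3 = 1.7554 - 0.02*28.0865 = 1.1937
  y_3 = 0.5465 - 0.02*2.1861 = 0.5028
Step 4: grad_x = 2*8*1.1937 = 19.0989, grad_y = 2*2*0.5028 = 2.0112
  x_4 = 1.1937 - 0.02*19.0989 = 0.8117
  y_4 = 0.5028 - 0.02*2.0112 = 0.4626
Step 5: grad_x = 2*8*0.8117 = 12.9872, grad_y = 2*2*0.4626 = 1.8503
  x_5 = 0.8117 - 0.02*12.9872 = 0.552
  y_5 = 0.4626 - 0.02*1.8503 = 0.4256
f(0.552, 0.4256) = 8*0.552^2 + 2*0.4256^2 = 2.7995


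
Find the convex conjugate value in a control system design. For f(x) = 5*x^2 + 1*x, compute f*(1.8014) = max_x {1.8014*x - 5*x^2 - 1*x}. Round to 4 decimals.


f*(y) = sup_x {y*x - a*x^2 - b*x} = sup_x {(y-b)*x - a*x^2}
FOC: (y - b) - 2a*x = 0 => x* = (y - b)/(2a)
x* = (1.8014 - 1)/(2*5) = 0.0801
f*(1.8014) = (y-b)^2/(4a) = (1.8014 - 1)^2/(4*5)
= 0.6422/20 = 0.0321


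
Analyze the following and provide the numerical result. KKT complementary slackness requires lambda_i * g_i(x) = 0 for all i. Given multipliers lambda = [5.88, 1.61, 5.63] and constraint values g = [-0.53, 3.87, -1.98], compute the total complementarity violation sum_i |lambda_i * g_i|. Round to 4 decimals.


KKT complementary slackness check:
lambda_1 * g_1 = 5.88 * -0.53 = -3.1164
lambda_2 * g_2 = 1.61 * 3.87 = 6.2307
lambda_3 * g_3 = 5.63 * -1.98 = -11.1474
Total violation = 3.1164 + 6.2307 + 11.1474 = 20.4945


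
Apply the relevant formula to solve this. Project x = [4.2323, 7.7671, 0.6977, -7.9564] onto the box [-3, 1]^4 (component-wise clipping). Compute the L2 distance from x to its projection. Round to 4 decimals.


Project each component onto [-3, 1].
clip(4.2323) = 1.0, clip(7.7671) = 1.0, clip(0.6977) = 0.6977, clip(-7.9564) = -3.0
Projection = [1.0, 1.0, 0.6977, -3.0]
Squared diffs: [10.4478, 45.7936, 0.0, 24.5659]
Distance = sqrt(80.8073) = 8.9893


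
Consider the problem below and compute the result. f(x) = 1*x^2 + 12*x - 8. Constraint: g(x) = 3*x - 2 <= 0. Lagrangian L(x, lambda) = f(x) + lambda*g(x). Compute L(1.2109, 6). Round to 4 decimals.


Step 1: Evaluate f(x).
f(1.2109) = 1*1.2109^2 + 12*1.2109 - 8 = 7.9971
Step 2: Evaluate g(x).
g(1.2109) = 3*1.2109 - 2 = 1.6327
Step 3: Compute Lagrangian.
L = 7.9971 + 6*1.6327 = 17.7933


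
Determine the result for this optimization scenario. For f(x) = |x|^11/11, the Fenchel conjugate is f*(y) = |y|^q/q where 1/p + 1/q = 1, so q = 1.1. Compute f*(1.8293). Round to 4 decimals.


The conjugate exponent q satisfies 1/p + 1/q = 1.
p = 11, so q = 11/(11 - 1) = 1.1
|y|^q = 1.8293^1.1 = 1.9432
f*(1.8293) = 1.9432 / 1.1 = 1.7665


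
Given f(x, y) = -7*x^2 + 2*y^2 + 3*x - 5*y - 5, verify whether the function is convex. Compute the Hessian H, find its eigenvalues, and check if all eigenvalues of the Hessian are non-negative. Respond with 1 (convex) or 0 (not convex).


The Hessian of f(x,y) = -7*x^2 + 2*y^2 + 3*x - 5*y - 5 is:
H = [[-14, 0], [0, 4]]
Trace = -14 + 4 = -10
Determinant = -14*4 - (0)^2 = -56
Discriminant = (-10)^2 - 4*-56 = 324.0
Eigenvalues: lambda_1 = -14.0, lambda_2 = 4.0
The function is not convex.

0


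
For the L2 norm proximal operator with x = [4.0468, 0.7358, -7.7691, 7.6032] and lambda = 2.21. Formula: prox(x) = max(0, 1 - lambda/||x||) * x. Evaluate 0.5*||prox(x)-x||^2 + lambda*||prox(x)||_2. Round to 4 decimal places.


Step 1: Compute ||x||.
||x|| = 11.6226
Step 2: Compute scaling factor.
scale = max(0, 1 - 2.21/11.6226) = 0.8099
Step 3: prox(x) = [3.2773, 0.5959, -6.2918, 6.1575]
||prox(x)|| = 9.4126
Step 4: Proximal objective.
0.5*||prox-x||^2 = 2.4421
lambda*||prox|| = 20.8018
Total = 23.244


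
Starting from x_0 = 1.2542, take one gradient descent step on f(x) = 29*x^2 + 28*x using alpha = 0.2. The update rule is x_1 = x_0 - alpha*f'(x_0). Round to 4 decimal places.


We compute the gradient at x_0 and apply the update.
f'(x) = 58*x + 28
f'(1.2542) = 58*1.2542 + 28 = 100.7436
x_1 = 1.2542 - 0.2*100.7436 = -18.8945


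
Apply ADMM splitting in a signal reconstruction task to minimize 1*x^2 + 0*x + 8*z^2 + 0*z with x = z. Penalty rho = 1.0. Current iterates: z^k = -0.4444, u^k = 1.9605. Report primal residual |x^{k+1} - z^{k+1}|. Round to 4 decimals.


ADMM iteration with rho = 1.0, z^k = -0.4444, u^k = 1.9605
Step 1: x-update.
Minimize 1*x^2 + 0*x + (1.0/2)*(x + 0.4444 + 1.9605)^2
FOC: (2*1 + 1.0)*x = 0 + 1.0*(-0.4444 - 1.9605)
x^{k+1} = -0.8016
Step 2: z-update.
Minimize 8*z^2 + 0*z + (1.0/2)*(-0.8016 - z + 1.9605)^2
FOC: (2*8 + 1.0)*z = 0 + 1.0*(-0.8016 + 1.9605)
z^{k+1} = 0.0682
Step 3: u-update.
u^{k+1} = 1.9605 - 0.8016 - 0.0682 = 1.0907
Step 4: Primal residual = |-0.8016 - 0.0682| = 0.8698


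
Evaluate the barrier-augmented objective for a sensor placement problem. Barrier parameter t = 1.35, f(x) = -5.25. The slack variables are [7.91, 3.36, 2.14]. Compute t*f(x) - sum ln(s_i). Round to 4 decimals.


Step 1: Compute log-barrier.
ln values: [2.0681, 1.2119, 0.7608]
phi = -(2.0681 + 1.2119 + 0.7608) = -4.0409
Step 2: Compute augmented objective.
t*f(x) = 1.35*-5.25 = -7.0875
Total = -7.0875 - 4.0409 = -11.1284


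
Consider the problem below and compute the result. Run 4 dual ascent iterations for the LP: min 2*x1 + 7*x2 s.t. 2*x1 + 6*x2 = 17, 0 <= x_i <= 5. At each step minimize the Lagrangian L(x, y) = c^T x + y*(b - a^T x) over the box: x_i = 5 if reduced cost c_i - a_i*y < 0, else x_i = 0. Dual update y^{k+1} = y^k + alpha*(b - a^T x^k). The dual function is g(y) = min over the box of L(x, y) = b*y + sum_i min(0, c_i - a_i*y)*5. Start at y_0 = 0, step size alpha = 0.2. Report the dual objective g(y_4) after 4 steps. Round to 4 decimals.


Dual ascent for LP: min 2*x1 + 7*x2, 2*x1 + 6*x2 = 17, 0 <= x_i <= 5
Step 1: y^k = 0.0, reduced costs: (2.0, 7.0)
  x^k = (0.0, 0.0), subgradient = b - a^T x = 17.0
  y^{k+1} = 0.0 + 0.2*17.0 = 3.4
Step 2: y^k = 3.4, reduced costs: (-4.8, -13.4)
  x^k = (5.0, 5.0), subgradient = b - a^T x = -23.0
  y^{k+1} = 3.4 + 0.2*-23.0 = -1.2
Step 3: y^k = -1.2, reduced costs: (4.4, 14.2)
  x^k = (0.0, 0.0), subgradient = b - a^T x = 17.0
  y^{k+1} = -1.2 + 0.2*17.0 = 2.2
Step 4: y^k = 2.2, reduced costs: (-2.4, -6.2)
  x^k = (5.0, 5.0), subgradient = b - a^T x = -23.0
  y^{k+1} = 2.2 + 0.2*-23.0 = -2.4
Dual objective at y_4 = -2.4: reduced costs (6.8, 21.4), box minimizer x = (0.0, 0.0)
g(y_4) = b*y + (c1 - a1*y)*x1 + (c2 - a2*y)*x2 = 17*(-2.4) + 6.8*0.0 + 21.4*0.0 = -40.8 + 0.0 + 0.0 = -40.8


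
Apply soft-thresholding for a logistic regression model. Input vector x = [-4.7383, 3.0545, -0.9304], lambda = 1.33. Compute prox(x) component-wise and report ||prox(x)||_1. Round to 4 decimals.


Soft-thresholding with lambda = 1.33:
prox(-4.7383) = sign(-4.7383)*max(|-4.7383| - 1.33, 0) = -3.4083
prox(3.0545) = sign(3.0545)*max(|3.0545| - 1.33, 0) = 1.7245
prox(-0.9304) = sign(-0.9304)*max(|-0.9304| - 1.33, 0) = 0.0
prox(x) = [-3.4083, 1.7245, 0.0]
||prox(x)||_1 = 3.4083 + 1.7245 + 0.0 = 5.1328


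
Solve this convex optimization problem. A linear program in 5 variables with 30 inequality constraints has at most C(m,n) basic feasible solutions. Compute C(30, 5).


Each vertex corresponds to some choice of n active constraints out of m, so the number of vertices is at most C(m, n) = m! / (n!(m-n)!).
m = 30, n = 5
Numerator: 30 * 29 * 28 * 27 * 26
Denominator: 5! = 120
C(30, 5) = 142506


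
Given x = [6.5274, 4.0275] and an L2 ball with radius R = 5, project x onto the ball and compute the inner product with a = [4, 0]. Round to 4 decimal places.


Step 1: Compute ||x|| (intermediates to 6 decimals).
||x|| = sqrt(6.5274^2 + 4.0275^2) = 7.669922
Step 2: Project.
Since ||x|| > R, scale = R/||x|| = 5/7.669922 = 0.651897, proj(x) = scale * x
proj(x) = [4.255192, 2.625515]
Step 3: Dot product.
a^T * proj(x) = 4*4.255192 + 0*2.625515 = 17.0208


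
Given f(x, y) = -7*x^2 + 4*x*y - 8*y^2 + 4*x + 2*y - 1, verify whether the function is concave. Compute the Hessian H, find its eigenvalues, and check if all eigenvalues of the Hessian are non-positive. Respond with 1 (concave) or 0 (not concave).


The Hessian of f(x,y) = -7*x^2 + 4*x*y - 8*y^2 + 4*x + 2*y - 1 is:
H = [[-14, 4], [4, -16]]
Trace = -14 - 16 = -30
Determinant = -14*-16 - (4)^2 = 208
Discriminant = (-30)^2 - 4*208 = 68.0
Eigenvalues: lambda_1 = -19.1231, lambda_2 = -10.8769
The function is concave.

1


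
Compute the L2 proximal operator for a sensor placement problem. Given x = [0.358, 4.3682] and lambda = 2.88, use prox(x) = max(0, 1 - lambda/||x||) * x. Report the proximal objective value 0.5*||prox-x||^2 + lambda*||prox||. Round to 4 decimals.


Step 1: Compute ||x||.
||x|| = 4.3828
Step 2: Compute scaling factor.
scale = max(0, 1 - 2.88/4.3828) = 0.3429
Step 3: prox(x) = [0.1228, 1.4978]
||prox(x)|| = 1.5028
Step 4: Proximal objective.
0.5*||prox-x||^2 = 4.1472
lambda*||prox|| = 4.3281
Total = 8.4754


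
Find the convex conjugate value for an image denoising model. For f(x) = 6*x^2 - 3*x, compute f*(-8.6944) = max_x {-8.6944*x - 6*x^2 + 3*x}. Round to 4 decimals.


f*(y) = sup_x {y*x - a*x^2 - b*x} = sup_x {(y-b)*x - a*x^2}
FOC: (y - b) - 2a*x = 0 => x* = (y - b)/(2a)
x* = (-8.6944 + 3)/(2*6) = -0.4745
f*(-8.6944) = (y-b)^2/(4a) = (-8.6944 + 3)^2/(4*6)
= 32.4262/24 = 1.3511


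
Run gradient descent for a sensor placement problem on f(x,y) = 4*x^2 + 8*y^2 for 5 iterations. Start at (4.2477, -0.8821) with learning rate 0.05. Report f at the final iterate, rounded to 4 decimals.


Gradient descent on f(x,y) = 4*x^2 + 8*y^2.
Starting point: (4.2477, -0.8821), alpha = 0.05
Step 1: grad_x = 2*4*4.2477 = 33.9816, grad_y = 2*8*-0.8821 = -14.1136
  x_1 = 4.2477 - 0.05*33.9816 = 2.5486
  y_1 = -0.8821 - 0.05*-14.1136 = -0.1764
Step 2: grad_x = 2*4*2.5486 = 20.389, grad_y = 2*8*-0.1764 = -2.8227
  x_2 = 2.5486 - 0.05*20.389 = 1.5292
  y_2 = -0.1764 - 0.05*-2.8227 = -0.0353
Step 3: grad_x = 2*4*1.5292 = 12.2334, grad_y = 2*8*-0.0353 = -0.5645
  x_3 = 1.5292 - 0.05*12.2334 = 0.9175
  y_3 = -0.0353 - 0.05*-0.5645 = -0.0071
Step 4: grad_x = 2*4*0.9175 = 7.34, grad_y = 2*8*-0.0071 = -0.1129
  x_4 = 0.9175 - 0.05*7.34 = 0.5505
  y_4 = -0.0071 - 0.05*-0.1129 = -0.0014
Step 5: grad_x = 2*4*0.5505 = 4.404, grad_y = 2*8*-0.0014 = -0.0226
  x_5 = 0.5505 - 0.05*4.404 = 0.3303
  y_5 = -0.0014 - 0.05*-0.0226 = -0.0003
f(0.3303, -0.0003) = 4*0.3303^2 + 8*(-0.0003)^2 = 0.4364


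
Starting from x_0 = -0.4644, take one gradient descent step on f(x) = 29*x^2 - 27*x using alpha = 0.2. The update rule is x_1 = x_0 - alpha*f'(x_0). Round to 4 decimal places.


We compute the gradient at x_0 and apply the update.
f'(x) = 58*x - 27
f'(-0.4644) = 58*-0.4644 - 27 = -53.9352
x_1 = -0.4644 - 0.2*-53.9352 = 10.3226


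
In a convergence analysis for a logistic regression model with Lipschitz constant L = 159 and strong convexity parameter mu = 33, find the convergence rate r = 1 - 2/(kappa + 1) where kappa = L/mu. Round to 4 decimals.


Step 1: Compute the condition number.
kappa = L/mu = 159/33 = 4.8182
Step 2: Compute the convergence rate.
r = 1 - 2/(kappa + 1) = 1 - 2*mu/(L + mu) = (L - mu)/(L + mu) = 126/192 = 0.6563


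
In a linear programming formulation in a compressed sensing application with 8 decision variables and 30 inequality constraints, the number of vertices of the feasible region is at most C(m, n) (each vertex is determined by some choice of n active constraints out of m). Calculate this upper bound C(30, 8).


Each vertex corresponds to some choice of n active constraints out of m, so the number of vertices is at most C(m, n) = m! / (n!(m-n)!).
m = 30, n = 8
Numerator: 30 * 29 * 28 * 27 * 26 * 25 * 24 * 23
Denominator: 8! = 40320
C(30, 8) = 5852925


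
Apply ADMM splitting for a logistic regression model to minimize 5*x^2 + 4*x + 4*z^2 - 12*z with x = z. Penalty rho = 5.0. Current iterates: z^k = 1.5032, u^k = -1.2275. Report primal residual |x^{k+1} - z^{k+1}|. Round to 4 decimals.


ADMM iteration with rho = 5.0, z^k = 1.5032, u^k = -1.2275
Step 1: x-update.
Minimize 5*x^2 + 4*x + (5.0/2)*(x - 1.5032 - 1.2275)^2
FOC: (2*5 + 5.0)*x = -4 + 5.0*(1.5032 + 1.2275)
x^{k+1} = 0.6436
Step 2: z-update.
Minimize 4*z^2 - 12*z + (5.0/2)*(0.6436 - z - 1.2275)^2
FOC: (2*4 + 5.0)*z = 12 + 5.0*(0.6436 - 1.2275)
z^{k+1} = 0.6985
Step 3: u-update.
u^{k+1} = -1.2275 + 0.6436 - 0.6985 = -1.2824
Step 4: Primal residual = |0.6436 - 0.6985| = 0.0549


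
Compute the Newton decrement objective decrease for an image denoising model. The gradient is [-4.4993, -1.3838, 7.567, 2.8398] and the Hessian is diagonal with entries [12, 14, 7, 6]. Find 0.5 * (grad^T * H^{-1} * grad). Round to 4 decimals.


Step 1: H is diagonal, so H^(-1) * g = [-0.3749, -0.0988, 1.081, 0.4733].
Step 2: g^T H^(-1) g = sum_i g_i^2 / H_ii
  = (-4.4993)^2/12 + (-1.3838)^2/14 + (7.567)^2/7 + (2.8398)^2/6
  = 1.687 + 0.1368 + 8.1799 + 1.3441 = 11.3478
Step 3: Objective decrease = 0.5 * g^T H^(-1) g = 5.6739


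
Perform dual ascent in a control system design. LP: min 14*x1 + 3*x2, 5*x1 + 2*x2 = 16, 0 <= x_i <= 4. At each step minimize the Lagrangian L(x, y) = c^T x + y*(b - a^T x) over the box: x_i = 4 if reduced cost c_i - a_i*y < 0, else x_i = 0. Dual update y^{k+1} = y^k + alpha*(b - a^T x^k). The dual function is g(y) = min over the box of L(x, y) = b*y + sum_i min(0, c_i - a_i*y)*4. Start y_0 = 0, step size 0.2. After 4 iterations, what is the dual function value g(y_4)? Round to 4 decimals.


Dual ascent for LP: min 14*x1 + 3*x2, 5*x1 + 2*x2 = 16, 0 <= x_i <= 4
Step 1: y^k = 0.0, reduced costs: (14.0, 3.0)
  x^k = (0.0, 0.0), subgradient = b - a^T x = 16.0
  y^{k+1} = 0.0 + 0.2*16.0 = 3.2
Step 2: y^k = 3.2, reduced costs: (-2.0, -3.4)
  x^k = (4.0, 4.0), subgradient = b - a^T x = -12.0
  y^{k+1} = 3.2 + 0.2*-12.0 = 0.8
Step 3: y^k = 0.8, reduced costs: (10.0, 1.4)
  x^k = (0.0, 0.0), subgradient = b - a^T x = 16.0
  y^{k+1} = 0.8 + 0.2*16.0 = 4.0
Step 4: y^k = 4.0, reduced costs: (-6.0, -5.0)
  x^k = (4.0, 4.0), subgradient = b - a^T x = -12.0
  y^{k+1} = 4.0 + 0.2*-12.0 = 1.6
Dual objective at y_4 = 1.6: reduced costs (6.0, -0.2), box minimizer x = (0.0, 4.0)
g(y_4) = b*y + (c1 - a1*y)*x1 + (c2 - a2*y)*x2 = 16*1.6 + 6.0*0.0 + (-0.2)*4.0 = 25.6 + 0.0 - 0.8 = 24.8


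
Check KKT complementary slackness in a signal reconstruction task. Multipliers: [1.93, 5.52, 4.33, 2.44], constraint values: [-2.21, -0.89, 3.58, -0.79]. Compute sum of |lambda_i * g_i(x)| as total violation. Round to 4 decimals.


KKT complementary slackness check:
lambda_1 * g_1 = 1.93 * -2.21 = -4.2653
lambda_2 * g_2 = 5.52 * -0.89 = -4.9128
lambda_3 * g_3 = 4.33 * 3.58 = 15.5014
lambda_4 * g_4 = 2.44 * -0.79 = -1.9276
Total violation = 4.2653 + 4.9128 + 15.5014 + 1.9276 = 26.6071
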